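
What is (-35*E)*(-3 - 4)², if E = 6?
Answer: -10290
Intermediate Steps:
(-35*E)*(-3 - 4)² = (-35*6)*(-3 - 4)² = -210*(-7)² = -210*49 = -10290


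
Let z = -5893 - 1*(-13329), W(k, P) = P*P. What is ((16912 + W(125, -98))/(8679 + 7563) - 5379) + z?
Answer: 16718155/8121 ≈ 2058.6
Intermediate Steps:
W(k, P) = P²
z = 7436 (z = -5893 + 13329 = 7436)
((16912 + W(125, -98))/(8679 + 7563) - 5379) + z = ((16912 + (-98)²)/(8679 + 7563) - 5379) + 7436 = ((16912 + 9604)/16242 - 5379) + 7436 = (26516*(1/16242) - 5379) + 7436 = (13258/8121 - 5379) + 7436 = -43669601/8121 + 7436 = 16718155/8121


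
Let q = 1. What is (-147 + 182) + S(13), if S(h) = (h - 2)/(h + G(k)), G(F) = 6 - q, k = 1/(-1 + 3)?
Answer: 641/18 ≈ 35.611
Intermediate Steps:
k = ½ (k = 1/2 = ½ ≈ 0.50000)
G(F) = 5 (G(F) = 6 - 1*1 = 6 - 1 = 5)
S(h) = (-2 + h)/(5 + h) (S(h) = (h - 2)/(h + 5) = (-2 + h)/(5 + h))
(-147 + 182) + S(13) = (-147 + 182) + (-2 + 13)/(5 + 13) = 35 + 11/18 = 641/18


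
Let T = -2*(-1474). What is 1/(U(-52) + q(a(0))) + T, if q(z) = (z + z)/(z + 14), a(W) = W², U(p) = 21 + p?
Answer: 91387/31 ≈ 2948.0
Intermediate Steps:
q(z) = 2*z/(14 + z) (q(z) = (2*z)/(14 + z) = 2*z/(14 + z))
T = 2948
1/(U(-52) + q(a(0))) + T = 1/((21 - 52) + 2*0²/(14 + 0²)) + 2948 = 1/(-31 + 2*0/(14 + 0)) + 2948 = 1/(-31 + 2*0/14) + 2948 = 1/(-31 + 2*0*(1/14)) + 2948 = 1/(-31 + 0) + 2948 = 1/(-31) + 2948 = -1/31 + 2948 = 91387/31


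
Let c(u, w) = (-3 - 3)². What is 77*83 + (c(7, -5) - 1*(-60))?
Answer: 6487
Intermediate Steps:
c(u, w) = 36 (c(u, w) = (-6)² = 36)
77*83 + (c(7, -5) - 1*(-60)) = 77*83 + (36 - 1*(-60)) = 6391 + (36 + 60) = 6391 + 96 = 6487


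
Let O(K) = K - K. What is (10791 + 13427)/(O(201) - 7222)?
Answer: -12109/3611 ≈ -3.3534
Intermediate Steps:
O(K) = 0
(10791 + 13427)/(O(201) - 7222) = (10791 + 13427)/(0 - 7222) = 24218/(-7222) = 24218*(-1/7222) = -12109/3611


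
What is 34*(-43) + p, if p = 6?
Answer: -1456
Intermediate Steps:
34*(-43) + p = 34*(-43) + 6 = -1462 + 6 = -1456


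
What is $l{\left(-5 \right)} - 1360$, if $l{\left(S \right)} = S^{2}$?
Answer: $-1335$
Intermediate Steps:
$l{\left(-5 \right)} - 1360 = \left(-5\right)^{2} - 1360 = 25 - 1360 = -1335$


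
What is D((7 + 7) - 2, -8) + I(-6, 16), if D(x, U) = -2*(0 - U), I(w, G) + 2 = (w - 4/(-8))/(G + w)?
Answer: -371/20 ≈ -18.550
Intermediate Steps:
I(w, G) = -2 + (½ + w)/(G + w) (I(w, G) = -2 + (w - 4/(-8))/(G + w) = -2 + (w - 4*(-⅛))/(G + w) = -2 + (w + ½)/(G + w) = -2 + (½ + w)/(G + w))
D(x, U) = 2*U (D(x, U) = -(-2)*U = 2*U)
D((7 + 7) - 2, -8) + I(-6, 16) = 2*(-8) + (½ - 1*(-6) - 2*16)/(16 - 6) = -16 + (½ + 6 - 32)/10 = -16 + (⅒)*(-51/2) = -16 - 51/20 = -371/20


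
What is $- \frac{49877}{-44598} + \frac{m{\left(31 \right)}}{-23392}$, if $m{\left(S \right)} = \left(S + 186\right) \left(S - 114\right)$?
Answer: $\frac{984988681}{521618208} \approx 1.8883$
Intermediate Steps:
$m{\left(S \right)} = \left(-114 + S\right) \left(186 + S\right)$ ($m{\left(S \right)} = \left(186 + S\right) \left(-114 + S\right) = \left(-114 + S\right) \left(186 + S\right)$)
$- \frac{49877}{-44598} + \frac{m{\left(31 \right)}}{-23392} = - \frac{49877}{-44598} + \frac{-21204 + 31^{2} + 72 \cdot 31}{-23392} = \left(-49877\right) \left(- \frac{1}{44598}\right) + \left(-21204 + 961 + 2232\right) \left(- \frac{1}{23392}\right) = \frac{49877}{44598} - - \frac{18011}{23392} = \frac{49877}{44598} + \frac{18011}{23392} = \frac{984988681}{521618208}$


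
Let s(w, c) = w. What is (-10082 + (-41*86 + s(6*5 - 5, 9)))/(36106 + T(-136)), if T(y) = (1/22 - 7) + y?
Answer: -298826/791187 ≈ -0.37769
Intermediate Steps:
T(y) = -153/22 + y (T(y) = (1/22 - 7) + y = -153/22 + y)
(-10082 + (-41*86 + s(6*5 - 5, 9)))/(36106 + T(-136)) = (-10082 + (-41*86 + (6*5 - 5)))/(36106 + (-153/22 - 136)) = (-10082 + (-3526 + (30 - 5)))/(36106 - 3145/22) = (-10082 + (-3526 + 25))/(791187/22) = (-10082 - 3501)*(22/791187) = -13583*22/791187 = -298826/791187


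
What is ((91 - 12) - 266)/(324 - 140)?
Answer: -187/184 ≈ -1.0163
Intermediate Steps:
((91 - 12) - 266)/(324 - 140) = (79 - 266)/184 = -187*1/184 = -187/184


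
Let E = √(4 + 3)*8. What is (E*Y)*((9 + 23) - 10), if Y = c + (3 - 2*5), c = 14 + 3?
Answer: 1760*√7 ≈ 4656.5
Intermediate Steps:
c = 17
Y = 10 (Y = 17 + (3 - 2*5) = 17 + (3 - 10) = 17 - 7 = 10)
E = 8*√7 (E = √7*8 = 8*√7 ≈ 21.166)
(E*Y)*((9 + 23) - 10) = ((8*√7)*10)*((9 + 23) - 10) = (80*√7)*(32 - 10) = (80*√7)*22 = 1760*√7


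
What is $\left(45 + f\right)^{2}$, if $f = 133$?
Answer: $31684$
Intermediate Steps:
$\left(45 + f\right)^{2} = \left(45 + 133\right)^{2} = 178^{2} = 31684$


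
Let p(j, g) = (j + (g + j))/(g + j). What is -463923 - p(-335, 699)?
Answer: -168868001/364 ≈ -4.6392e+5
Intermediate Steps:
p(j, g) = (g + 2*j)/(g + j)
-463923 - p(-335, 699) = -463923 - (699 + 2*(-335))/(699 - 335) = -463923 - (699 - 670)/364 = -463923 - 29/364 = -168868001/364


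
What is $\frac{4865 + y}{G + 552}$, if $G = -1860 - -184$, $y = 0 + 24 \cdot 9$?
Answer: $- \frac{5081}{1124} \approx -4.5205$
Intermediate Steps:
$y = 216$ ($y = 0 + 216 = 216$)
$G = -1676$ ($G = -1860 + 184 = -1676$)
$\frac{4865 + y}{G + 552} = \frac{4865 + 216}{-1676 + 552} = \frac{5081}{-1124} = 5081 \left(- \frac{1}{1124}\right) = - \frac{5081}{1124}$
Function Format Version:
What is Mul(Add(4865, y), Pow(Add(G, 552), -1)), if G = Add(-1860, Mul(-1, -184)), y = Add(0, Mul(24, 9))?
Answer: Rational(-5081, 1124) ≈ -4.5205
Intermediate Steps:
y = 216 (y = Add(0, 216) = 216)
G = -1676 (G = Add(-1860, 184) = -1676)
Mul(Add(4865, y), Pow(Add(G, 552), -1)) = Mul(Add(4865, 216), Pow(Add(-1676, 552), -1)) = Mul(5081, Pow(-1124, -1)) = Mul(5081, Rational(-1, 1124)) = Rational(-5081, 1124)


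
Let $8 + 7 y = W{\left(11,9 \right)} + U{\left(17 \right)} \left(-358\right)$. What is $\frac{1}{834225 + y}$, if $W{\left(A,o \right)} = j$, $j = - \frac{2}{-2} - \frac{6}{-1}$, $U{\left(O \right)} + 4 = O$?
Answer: $\frac{1}{833560} \approx 1.1997 \cdot 10^{-6}$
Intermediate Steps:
$U{\left(O \right)} = -4 + O$
$j = 7$ ($j = \left(-2\right) \left(- \frac{1}{2}\right) - -6 = 1 + 6 = 7$)
$W{\left(A,o \right)} = 7$
$y = -665$ ($y = - \frac{8}{7} + \frac{7 + \left(-4 + 17\right) \left(-358\right)}{7} = - \frac{8}{7} + \frac{7 + 13 \left(-358\right)}{7} = - \frac{8}{7} + \frac{7 - 4654}{7} = - \frac{8}{7} + \frac{1}{7} \left(-4647\right) = - \frac{8}{7} - \frac{4647}{7} = -665$)
$\frac{1}{834225 + y} = \frac{1}{834225 - 665} = \frac{1}{833560}$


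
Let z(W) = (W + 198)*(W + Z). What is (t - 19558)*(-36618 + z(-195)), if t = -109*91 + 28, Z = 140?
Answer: 1083222567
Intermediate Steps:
z(W) = (140 + W)*(198 + W) (z(W) = (W + 198)*(W + 140) = (198 + W)*(140 + W) = (140 + W)*(198 + W))
t = -9891 (t = -9919 + 28 = -9891)
(t - 19558)*(-36618 + z(-195)) = (-9891 - 19558)*(-36618 + (27720 + (-195)² + 338*(-195))) = -29449*(-36618 + (27720 + 38025 - 65910)) = -29449*(-36618 - 165) = -29449*(-36783) = 1083222567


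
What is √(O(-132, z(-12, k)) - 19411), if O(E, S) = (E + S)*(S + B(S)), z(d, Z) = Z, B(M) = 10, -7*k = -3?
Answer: 2*I*√254593/7 ≈ 144.16*I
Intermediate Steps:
k = 3/7 (k = -⅐*(-3) = 3/7 ≈ 0.42857)
O(E, S) = (10 + S)*(E + S) (O(E, S) = (E + S)*(S + 10) = (E + S)*(10 + S) = (10 + S)*(E + S))
√(O(-132, z(-12, k)) - 19411) = √(((3/7)² + 10*(-132) + 10*(3/7) - 132*3/7) - 19411) = √((9/49 - 1320 + 30/7 - 396/7) - 19411) = √(-67233/49 - 19411) = √(-1018372/49) = 2*I*√254593/7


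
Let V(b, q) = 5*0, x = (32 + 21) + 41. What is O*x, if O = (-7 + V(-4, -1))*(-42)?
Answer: 27636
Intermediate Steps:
x = 94 (x = 53 + 41 = 94)
V(b, q) = 0
O = 294 (O = (-7 + 0)*(-42) = -7*(-42) = 294)
O*x = 294*94 = 27636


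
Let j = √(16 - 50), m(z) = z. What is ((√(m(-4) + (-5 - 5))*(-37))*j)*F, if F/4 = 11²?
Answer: 35816*√119 ≈ 3.9071e+5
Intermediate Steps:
F = 484 (F = 4*11² = 4*121 = 484)
j = I*√34 (j = √(-34) = I*√34 ≈ 5.8309*I)
((√(m(-4) + (-5 - 5))*(-37))*j)*F = ((√(-4 + (-5 - 5))*(-37))*(I*√34))*484 = ((√(-4 - 10)*(-37))*(I*√34))*484 = ((√(-14)*(-37))*(I*√34))*484 = (((I*√14)*(-37))*(I*√34))*484 = ((-37*I*√14)*(I*√34))*484 = (74*√119)*484 = 35816*√119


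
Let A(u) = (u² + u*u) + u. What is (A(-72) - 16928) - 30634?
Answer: -37266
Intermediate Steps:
A(u) = u + 2*u² (A(u) = (u² + u²) + u = 2*u² + u = u + 2*u²)
(A(-72) - 16928) - 30634 = (-72*(1 + 2*(-72)) - 16928) - 30634 = (-72*(1 - 144) - 16928) - 30634 = (-72*(-143) - 16928) - 30634 = (10296 - 16928) - 30634 = -6632 - 30634 = -37266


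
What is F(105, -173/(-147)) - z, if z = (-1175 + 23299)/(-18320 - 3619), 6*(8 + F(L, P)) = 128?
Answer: 314644/21939 ≈ 14.342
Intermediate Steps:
F(L, P) = 40/3 (F(L, P) = -8 + (⅙)*128 = -8 + 64/3 = 40/3)
z = -22124/21939 (z = 22124/(-21939) = 22124*(-1/21939) = -22124/21939 ≈ -1.0084)
F(105, -173/(-147)) - z = 40/3 - 1*(-22124/21939) = 40/3 + 22124/21939 = 314644/21939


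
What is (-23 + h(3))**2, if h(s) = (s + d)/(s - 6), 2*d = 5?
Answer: 22201/36 ≈ 616.69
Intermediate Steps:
d = 5/2 (d = (1/2)*5 = 5/2 ≈ 2.5000)
h(s) = (5/2 + s)/(-6 + s) (h(s) = (s + 5/2)/(s - 6) = (5/2 + s)/(-6 + s))
(-23 + h(3))**2 = (-23 + (5/2 + 3)/(-6 + 3))**2 = (-23 + (11/2)/(-3))**2 = (-23 - 1/3*11/2)**2 = (-23 - 11/6)**2 = (-149/6)**2 = 22201/36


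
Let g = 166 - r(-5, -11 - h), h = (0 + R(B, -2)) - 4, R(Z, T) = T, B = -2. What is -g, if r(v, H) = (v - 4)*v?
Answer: -121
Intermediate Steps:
h = -6 (h = (0 - 2) - 4 = -2 - 4 = -6)
r(v, H) = v*(-4 + v) (r(v, H) = (-4 + v)*v = v*(-4 + v))
g = 121 (g = 166 - (-5)*(-4 - 5) = 166 - (-5)*(-9) = 166 - 1*45 = 166 - 45 = 121)
-g = -1*121 = -121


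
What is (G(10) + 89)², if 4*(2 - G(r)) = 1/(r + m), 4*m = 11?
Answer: 21529600/2601 ≈ 8277.4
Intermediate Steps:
m = 11/4 (m = (¼)*11 = 11/4 ≈ 2.7500)
G(r) = 2 - 1/(4*(11/4 + r)) (G(r) = 2 - 1/(4*(r + 11/4)) = 2 - 1/(4*(11/4 + r)))
(G(10) + 89)² = ((21 + 8*10)/(11 + 4*10) + 89)² = ((21 + 80)/(11 + 40) + 89)² = (101/51 + 89)² = (4640/51)² = 21529600/2601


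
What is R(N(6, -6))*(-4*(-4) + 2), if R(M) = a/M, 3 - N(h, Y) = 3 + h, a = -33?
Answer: 99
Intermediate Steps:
N(h, Y) = -h (N(h, Y) = 3 - (3 + h) = 3 + (-3 - h) = -h)
R(M) = -33/M
R(N(6, -6))*(-4*(-4) + 2) = (-33/((-1*6)))*(-4*(-4) + 2) = (-33/(-6))*(16 + 2) = -33*(-1/6)*18 = (11/2)*18 = 99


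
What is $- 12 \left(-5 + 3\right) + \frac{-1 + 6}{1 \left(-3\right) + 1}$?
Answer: $\frac{43}{2} \approx 21.5$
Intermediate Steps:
$- 12 \left(-5 + 3\right) + \frac{-1 + 6}{1 \left(-3\right) + 1} = \left(-12\right) \left(-2\right) + \frac{5}{-3 + 1} = 24 + \frac{5}{-2} = 24 + 5 \left(- \frac{1}{2}\right) = 24 - \frac{5}{2} = \frac{43}{2}$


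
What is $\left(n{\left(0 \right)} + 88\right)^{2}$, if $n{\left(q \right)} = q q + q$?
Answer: $7744$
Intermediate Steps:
$n{\left(q \right)} = q + q^{2}$ ($n{\left(q \right)} = q^{2} + q = q + q^{2}$)
$\left(n{\left(0 \right)} + 88\right)^{2} = \left(0 \left(1 + 0\right) + 88\right)^{2} = \left(0 \cdot 1 + 88\right)^{2} = \left(0 + 88\right)^{2} = 88^{2} = 7744$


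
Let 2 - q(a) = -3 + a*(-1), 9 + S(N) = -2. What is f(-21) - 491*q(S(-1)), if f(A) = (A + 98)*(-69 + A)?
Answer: -3984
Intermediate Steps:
S(N) = -11 (S(N) = -9 - 2 = -11)
f(A) = (-69 + A)*(98 + A) (f(A) = (98 + A)*(-69 + A) = (-69 + A)*(98 + A))
q(a) = 5 + a (q(a) = 2 - (-3 + a*(-1)) = 2 - (-3 - a) = 2 + (3 + a) = 5 + a)
f(-21) - 491*q(S(-1)) = (-6762 + (-21)² + 29*(-21)) - 491*(5 - 11) = (-6762 + 441 - 609) - 491*(-6) = -6930 + 2946 = -3984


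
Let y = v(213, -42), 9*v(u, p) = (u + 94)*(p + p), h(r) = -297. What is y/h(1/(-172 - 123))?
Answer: 8596/891 ≈ 9.6476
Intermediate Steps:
v(u, p) = 2*p*(94 + u)/9 (v(u, p) = ((u + 94)*(p + p))/9 = ((94 + u)*(2*p))/9 = (2*p*(94 + u))/9 = 2*p*(94 + u)/9)
y = -8596/3 (y = (2/9)*(-42)*(94 + 213) = (2/9)*(-42)*307 = -8596/3 ≈ -2865.3)
y/h(1/(-172 - 123)) = -8596/3/(-297) = -8596/3*(-1/297) = 8596/891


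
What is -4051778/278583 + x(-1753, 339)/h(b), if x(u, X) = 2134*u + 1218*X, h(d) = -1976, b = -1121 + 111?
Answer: 8837672218/5293077 ≈ 1669.7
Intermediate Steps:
b = -1010
x(u, X) = 1218*X + 2134*u
-4051778/278583 + x(-1753, 339)/h(b) = -4051778/278583 + (1218*339 + 2134*(-1753))/(-1976) = -4051778*1/278583 + (412902 - 3740902)*(-1/1976) = -4051778/278583 - 3328000*(-1/1976) = -4051778/278583 + 32000/19 = 8837672218/5293077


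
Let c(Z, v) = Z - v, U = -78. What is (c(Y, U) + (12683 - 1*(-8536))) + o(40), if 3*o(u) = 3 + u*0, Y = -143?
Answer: 21155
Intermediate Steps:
o(u) = 1 (o(u) = (3 + u*0)/3 = (3 + 0)/3 = (⅓)*3 = 1)
(c(Y, U) + (12683 - 1*(-8536))) + o(40) = ((-143 - 1*(-78)) + (12683 - 1*(-8536))) + 1 = ((-143 + 78) + (12683 + 8536)) + 1 = (-65 + 21219) + 1 = 21154 + 1 = 21155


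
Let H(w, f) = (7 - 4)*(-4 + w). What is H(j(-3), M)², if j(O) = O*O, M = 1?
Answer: 225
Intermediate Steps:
j(O) = O²
H(w, f) = -12 + 3*w (H(w, f) = 3*(-4 + w) = -12 + 3*w)
H(j(-3), M)² = (-12 + 3*(-3)²)² = (-12 + 3*9)² = (-12 + 27)² = 15² = 225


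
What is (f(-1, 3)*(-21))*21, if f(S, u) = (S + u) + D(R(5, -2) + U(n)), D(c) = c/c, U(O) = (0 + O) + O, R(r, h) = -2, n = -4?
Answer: -1323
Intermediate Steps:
U(O) = 2*O (U(O) = O + O = 2*O)
D(c) = 1
f(S, u) = 1 + S + u (f(S, u) = (S + u) + 1 = 1 + S + u)
(f(-1, 3)*(-21))*21 = ((1 - 1 + 3)*(-21))*21 = (3*(-21))*21 = -63*21 = -1323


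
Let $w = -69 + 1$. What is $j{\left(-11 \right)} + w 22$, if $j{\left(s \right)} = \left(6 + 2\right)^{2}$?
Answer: $-1432$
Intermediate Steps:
$j{\left(s \right)} = 64$ ($j{\left(s \right)} = 8^{2} = 64$)
$w = -68$
$j{\left(-11 \right)} + w 22 = 64 - 1496 = -1432$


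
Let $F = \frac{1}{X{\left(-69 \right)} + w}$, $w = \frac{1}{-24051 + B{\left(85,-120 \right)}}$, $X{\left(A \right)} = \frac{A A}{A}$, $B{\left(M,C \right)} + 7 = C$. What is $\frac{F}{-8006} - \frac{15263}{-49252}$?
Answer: $\frac{101928998133715}{328911596086948} \approx 0.3099$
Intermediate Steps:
$B{\left(M,C \right)} = -7 + C$
$X{\left(A \right)} = A$ ($X{\left(A \right)} = \frac{A^{2}}{A} = A$)
$w = - \frac{1}{24178}$ ($w = \frac{1}{-24051 - 127} = \frac{1}{-24178} = - \frac{1}{24178} \approx -4.136 \cdot 10^{-5}$)
$F = - \frac{24178}{1668283}$ ($F = \frac{1}{-69 - \frac{1}{24178}} = \frac{1}{- \frac{1668283}{24178}} = - \frac{24178}{1668283} \approx -0.014493$)
$\frac{F}{-8006} - \frac{15263}{-49252} = - \frac{24178}{1668283 \left(-8006\right)} - \frac{15263}{-49252} = \left(- \frac{24178}{1668283}\right) \left(- \frac{1}{8006}\right) - - \frac{15263}{49252} = \frac{12089}{6678136849} + \frac{15263}{49252} = \frac{101928998133715}{328911596086948}$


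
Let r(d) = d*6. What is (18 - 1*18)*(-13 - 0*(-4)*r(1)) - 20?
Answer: -20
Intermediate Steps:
r(d) = 6*d
(18 - 1*18)*(-13 - 0*(-4)*r(1)) - 20 = (18 - 1*18)*(-13 - 0*(-4)*6*1) - 20 = (18 - 18)*(-13 - 0*6) - 20 = 0*(-13 - 1*0) - 20 = 0*(-13 + 0) - 20 = 0*(-13) - 20 = 0 - 20 = -20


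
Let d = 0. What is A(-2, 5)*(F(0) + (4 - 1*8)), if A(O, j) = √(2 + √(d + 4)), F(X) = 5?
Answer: 2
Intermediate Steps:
A(O, j) = 2 (A(O, j) = √(2 + √(0 + 4)) = √(2 + √4) = √(2 + 2) = √4 = 2)
A(-2, 5)*(F(0) + (4 - 1*8)) = 2*(5 + (4 - 1*8)) = 2*(5 + (4 - 8)) = 2*(5 - 4) = 2*1 = 2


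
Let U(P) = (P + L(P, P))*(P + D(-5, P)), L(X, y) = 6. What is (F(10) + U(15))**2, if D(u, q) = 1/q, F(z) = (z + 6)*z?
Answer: 5673924/25 ≈ 2.2696e+5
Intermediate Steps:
F(z) = z*(6 + z) (F(z) = (6 + z)*z = z*(6 + z))
U(P) = (6 + P)*(P + 1/P) (U(P) = (P + 6)*(P + 1/P) = (6 + P)*(P + 1/P))
(F(10) + U(15))**2 = (10*(6 + 10) + (1 + 15**2 + 6*15 + 6/15))**2 = (10*16 + (1 + 225 + 90 + 6*(1/15)))**2 = (160 + (1 + 225 + 90 + 2/5))**2 = (160 + 1582/5)**2 = (2382/5)**2 = 5673924/25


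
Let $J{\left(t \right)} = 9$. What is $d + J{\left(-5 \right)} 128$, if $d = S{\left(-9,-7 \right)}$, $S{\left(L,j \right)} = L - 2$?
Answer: $1141$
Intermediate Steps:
$S{\left(L,j \right)} = -2 + L$
$d = -11$ ($d = -2 - 9 = -11$)
$d + J{\left(-5 \right)} 128 = -11 + 9 \cdot 128 = -11 + 1152 = 1141$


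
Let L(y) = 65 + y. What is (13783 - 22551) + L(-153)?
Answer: -8856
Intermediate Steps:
(13783 - 22551) + L(-153) = (13783 - 22551) + (65 - 153) = -8768 - 88 = -8856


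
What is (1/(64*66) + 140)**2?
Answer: 349707832321/17842176 ≈ 19600.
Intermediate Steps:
(1/(64*66) + 140)**2 = ((1/64)*(1/66) + 140)**2 = (1/4224 + 140)**2 = (591361/4224)**2 = 349707832321/17842176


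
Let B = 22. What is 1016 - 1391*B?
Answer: -29586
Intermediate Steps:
1016 - 1391*B = 1016 - 1391*22 = 1016 - 30602 = -29586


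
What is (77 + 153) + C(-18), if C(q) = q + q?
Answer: 194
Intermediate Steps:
C(q) = 2*q
(77 + 153) + C(-18) = (77 + 153) + 2*(-18) = 230 - 36 = 194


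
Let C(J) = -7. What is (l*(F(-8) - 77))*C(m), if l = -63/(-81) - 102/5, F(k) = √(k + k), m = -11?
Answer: -475937/45 + 24724*I/45 ≈ -10576.0 + 549.42*I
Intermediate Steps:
F(k) = √2*√k (F(k) = √(2*k) = √2*√k)
l = -883/45 (l = -63*(-1/81) - 102*⅕ = 7/9 - 102/5 = -883/45 ≈ -19.622)
(l*(F(-8) - 77))*C(m) = -883*(√2*√(-8) - 77)/45*(-7) = -883*(√2*(2*I*√2) - 77)/45*(-7) = -883*(4*I - 77)/45*(-7) = -883*(-77 + 4*I)/45*(-7) = (67991/45 - 3532*I/45)*(-7) = -475937/45 + 24724*I/45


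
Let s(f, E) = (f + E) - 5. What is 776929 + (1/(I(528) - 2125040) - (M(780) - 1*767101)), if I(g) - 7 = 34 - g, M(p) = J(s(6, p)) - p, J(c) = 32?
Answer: 3283467348005/2125527 ≈ 1.5448e+6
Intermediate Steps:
s(f, E) = -5 + E + f (s(f, E) = (E + f) - 5 = -5 + E + f)
M(p) = 32 - p
I(g) = 41 - g (I(g) = 7 + (34 - g) = 41 - g)
776929 + (1/(I(528) - 2125040) - (M(780) - 1*767101)) = 776929 + (1/((41 - 1*528) - 2125040) - ((32 - 1*780) - 1*767101)) = 776929 + (1/((41 - 528) - 2125040) - ((32 - 780) - 767101)) = 776929 + (1/(-487 - 2125040) - (-748 - 767101)) = 776929 + (1/(-2125527) - 1*(-767849)) = 776929 + (-1/2125527 + 767849) = 776929 + 1632083781422/2125527 = 3283467348005/2125527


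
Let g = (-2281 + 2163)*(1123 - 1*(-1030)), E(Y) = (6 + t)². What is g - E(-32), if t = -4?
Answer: -254058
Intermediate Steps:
E(Y) = 4 (E(Y) = (6 - 4)² = 2² = 4)
g = -254054 (g = -118*(1123 + 1030) = -118*2153 = -254054)
g - E(-32) = -254054 - 1*4 = -254054 - 4 = -254058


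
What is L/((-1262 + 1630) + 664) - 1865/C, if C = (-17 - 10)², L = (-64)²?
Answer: 44221/31347 ≈ 1.4107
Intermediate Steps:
L = 4096
C = 729 (C = (-27)² = 729)
L/((-1262 + 1630) + 664) - 1865/C = 4096/((-1262 + 1630) + 664) - 1865/729 = 4096/(368 + 664) - 1865*1/729 = 4096/1032 - 1865/729 = 4096*(1/1032) - 1865/729 = 512/129 - 1865/729 = 44221/31347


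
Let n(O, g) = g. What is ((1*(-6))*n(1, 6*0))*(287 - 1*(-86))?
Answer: 0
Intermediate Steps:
((1*(-6))*n(1, 6*0))*(287 - 1*(-86)) = ((1*(-6))*(6*0))*(287 - 1*(-86)) = (-6*0)*(287 + 86) = 0*373 = 0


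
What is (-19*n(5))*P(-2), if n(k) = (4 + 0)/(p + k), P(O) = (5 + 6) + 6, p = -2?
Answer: -1292/3 ≈ -430.67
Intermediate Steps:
P(O) = 17 (P(O) = 11 + 6 = 17)
n(k) = 4/(-2 + k) (n(k) = (4 + 0)/(-2 + k) = 4/(-2 + k))
(-19*n(5))*P(-2) = -76/(-2 + 5)*17 = -76/3*17 = -1292/3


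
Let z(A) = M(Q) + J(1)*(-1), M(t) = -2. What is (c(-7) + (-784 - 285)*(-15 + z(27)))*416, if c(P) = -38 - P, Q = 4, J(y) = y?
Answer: 7991776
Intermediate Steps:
z(A) = -3 (z(A) = -2 + 1*(-1) = -2 - 1 = -3)
(c(-7) + (-784 - 285)*(-15 + z(27)))*416 = ((-38 - 1*(-7)) + (-784 - 285)*(-15 - 3))*416 = ((-38 + 7) - 1069*(-18))*416 = (-31 + 19242)*416 = 19211*416 = 7991776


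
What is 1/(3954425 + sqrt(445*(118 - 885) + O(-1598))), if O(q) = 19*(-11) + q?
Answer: 3954425/15637477423747 - I*sqrt(343122)/15637477423747 ≈ 2.5288e-7 - 3.7459e-11*I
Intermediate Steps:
O(q) = -209 + q
1/(3954425 + sqrt(445*(118 - 885) + O(-1598))) = 1/(3954425 + sqrt(445*(118 - 885) + (-209 - 1598))) = 1/(3954425 + sqrt(445*(-767) - 1807)) = 1/(3954425 + sqrt(-341315 - 1807)) = 1/(3954425 + sqrt(-343122)) = 1/(3954425 + I*sqrt(343122))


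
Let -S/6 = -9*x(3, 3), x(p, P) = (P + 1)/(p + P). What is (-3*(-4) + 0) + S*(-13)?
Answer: -456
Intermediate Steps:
x(p, P) = (1 + P)/(P + p)
S = 36 (S = -(-54)*(1 + 3)/(3 + 3) = -(-54)*4/6 = -(-54)*(1/6)*4 = -(-54)*2/3 = -6*(-6) = 36)
(-3*(-4) + 0) + S*(-13) = (-3*(-4) + 0) + 36*(-13) = (12 + 0) - 468 = 12 - 468 = -456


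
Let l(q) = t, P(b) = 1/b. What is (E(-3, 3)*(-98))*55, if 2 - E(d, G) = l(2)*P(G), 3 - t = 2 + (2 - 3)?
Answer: -21560/3 ≈ -7186.7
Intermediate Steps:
t = 2 (t = 3 - (2 + (2 - 3)) = 3 - (2 - 1) = 3 - 1*1 = 3 - 1 = 2)
l(q) = 2
E(d, G) = 2 - 2/G
(E(-3, 3)*(-98))*55 = ((2 - 2/3)*(-98))*55 = ((2 - 2*⅓)*(-98))*55 = ((2 - ⅔)*(-98))*55 = ((4/3)*(-98))*55 = -392/3*55 = -21560/3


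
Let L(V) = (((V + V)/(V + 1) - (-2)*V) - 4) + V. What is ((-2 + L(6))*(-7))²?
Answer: 9216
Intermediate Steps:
L(V) = -4 + 3*V + 2*V/(1 + V) (L(V) = (((2*V)/(1 + V) + 2*V) - 4) + V = ((2*V/(1 + V) + 2*V) - 4) + V = ((2*V + 2*V/(1 + V)) - 4) + V = (-4 + 2*V + 2*V/(1 + V)) + V = -4 + 3*V + 2*V/(1 + V))
((-2 + L(6))*(-7))² = ((-2 + (-4 + 6 + 3*6²)/(1 + 6))*(-7))² = ((-2 + (-4 + 6 + 3*36)/7)*(-7))² = ((-2 + (-4 + 6 + 108)/7)*(-7))² = ((-2 + (⅐)*110)*(-7))² = ((-2 + 110/7)*(-7))² = ((96/7)*(-7))² = (-96)² = 9216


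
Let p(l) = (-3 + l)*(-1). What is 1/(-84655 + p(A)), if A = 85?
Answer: -1/84737 ≈ -1.1801e-5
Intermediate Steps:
p(l) = 3 - l
1/(-84655 + p(A)) = 1/(-84655 + (3 - 1*85)) = 1/(-84655 + (3 - 85)) = 1/(-84655 - 82) = 1/(-84737) = -1/84737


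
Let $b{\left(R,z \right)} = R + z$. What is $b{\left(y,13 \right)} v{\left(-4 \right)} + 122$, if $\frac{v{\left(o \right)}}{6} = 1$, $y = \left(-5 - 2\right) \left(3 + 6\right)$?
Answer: $-178$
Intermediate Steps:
$y = -63$ ($y = \left(-7\right) 9 = -63$)
$v{\left(o \right)} = 6$ ($v{\left(o \right)} = 6 \cdot 1 = 6$)
$b{\left(y,13 \right)} v{\left(-4 \right)} + 122 = \left(-63 + 13\right) 6 + 122 = \left(-50\right) 6 + 122 = -300 + 122 = -178$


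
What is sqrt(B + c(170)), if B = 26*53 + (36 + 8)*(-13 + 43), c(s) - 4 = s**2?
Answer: sqrt(31602) ≈ 177.77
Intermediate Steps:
c(s) = 4 + s**2
B = 2698 (B = 1378 + 44*30 = 1378 + 1320 = 2698)
sqrt(B + c(170)) = sqrt(2698 + (4 + 170**2)) = sqrt(2698 + (4 + 28900)) = sqrt(2698 + 28904) = sqrt(31602)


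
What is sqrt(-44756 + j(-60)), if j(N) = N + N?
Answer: 2*I*sqrt(11219) ≈ 211.84*I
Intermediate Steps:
j(N) = 2*N
sqrt(-44756 + j(-60)) = sqrt(-44756 + 2*(-60)) = sqrt(-44756 - 120) = sqrt(-44876) = 2*I*sqrt(11219)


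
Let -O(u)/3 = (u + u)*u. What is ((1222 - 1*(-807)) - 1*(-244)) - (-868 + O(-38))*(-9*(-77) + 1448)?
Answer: 20410285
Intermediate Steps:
O(u) = -6*u² (O(u) = -3*(u + u)*u = -3*2*u*u = -6*u²)
((1222 - 1*(-807)) - 1*(-244)) - (-868 + O(-38))*(-9*(-77) + 1448) = ((1222 - 1*(-807)) - 1*(-244)) - (-868 - 6*(-38)²)*(-9*(-77) + 1448) = ((1222 + 807) + 244) - (-868 - 6*1444)*(693 + 1448) = (2029 + 244) - (-868 - 8664)*2141 = 2273 - (-9532)*2141 = 2273 - 1*(-20408012) = 2273 + 20408012 = 20410285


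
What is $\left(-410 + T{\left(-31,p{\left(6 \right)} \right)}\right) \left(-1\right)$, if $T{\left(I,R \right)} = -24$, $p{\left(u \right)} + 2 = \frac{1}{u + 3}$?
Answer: $434$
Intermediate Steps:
$p{\left(u \right)} = -2 + \frac{1}{3 + u}$ ($p{\left(u \right)} = -2 + \frac{1}{u + 3} = -2 + \frac{1}{3 + u}$)
$\left(-410 + T{\left(-31,p{\left(6 \right)} \right)}\right) \left(-1\right) = \left(-410 - 24\right) \left(-1\right) = \left(-434\right) \left(-1\right) = 434$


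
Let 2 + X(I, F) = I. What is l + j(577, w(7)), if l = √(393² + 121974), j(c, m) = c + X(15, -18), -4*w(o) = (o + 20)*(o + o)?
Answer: 590 + √276423 ≈ 1115.8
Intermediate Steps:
w(o) = -o*(20 + o)/2 (w(o) = -(o + 20)*(o + o)/4 = -(20 + o)*2*o/4 = -o*(20 + o)/2)
X(I, F) = -2 + I
j(c, m) = 13 + c (j(c, m) = c + (-2 + 15) = c + 13 = 13 + c)
l = √276423 (l = √(154449 + 121974) = √276423 ≈ 525.76)
l + j(577, w(7)) = √276423 + (13 + 577) = √276423 + 590 = 590 + √276423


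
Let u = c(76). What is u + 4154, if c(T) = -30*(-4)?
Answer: 4274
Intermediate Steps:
c(T) = 120
u = 120
u + 4154 = 120 + 4154 = 4274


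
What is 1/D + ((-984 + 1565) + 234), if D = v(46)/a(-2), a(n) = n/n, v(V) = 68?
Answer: 55421/68 ≈ 815.01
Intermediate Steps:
a(n) = 1
D = 68 (D = 68/1 = 68*1 = 68)
1/D + ((-984 + 1565) + 234) = 1/68 + ((-984 + 1565) + 234) = 1/68 + (581 + 234) = 1/68 + 815 = 55421/68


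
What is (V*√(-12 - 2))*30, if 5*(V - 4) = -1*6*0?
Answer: 120*I*√14 ≈ 449.0*I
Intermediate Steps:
V = 4 (V = 4 + (-1*6*0)/5 = 4 + (-6*0)/5 = 4 + (⅕)*0 = 4 + 0 = 4)
(V*√(-12 - 2))*30 = (4*√(-12 - 2))*30 = (4*√(-14))*30 = (4*(I*√14))*30 = (4*I*√14)*30 = 120*I*√14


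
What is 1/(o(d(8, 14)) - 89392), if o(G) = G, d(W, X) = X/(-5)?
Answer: -5/446974 ≈ -1.1186e-5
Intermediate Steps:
d(W, X) = -X/5 (d(W, X) = X*(-1/5) = -X/5)
1/(o(d(8, 14)) - 89392) = 1/(-1/5*14 - 89392) = 1/(-14/5 - 89392) = 1/(-446974/5) = -5/446974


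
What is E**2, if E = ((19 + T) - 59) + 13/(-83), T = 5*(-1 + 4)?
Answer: 4359744/6889 ≈ 632.86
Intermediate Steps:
T = 15 (T = 5*3 = 15)
E = -2088/83 (E = ((19 + 15) - 59) + 13/(-83) = (34 - 59) + 13*(-1/83) = -25 - 13/83 = -2088/83 ≈ -25.157)
E**2 = (-2088/83)**2 = 4359744/6889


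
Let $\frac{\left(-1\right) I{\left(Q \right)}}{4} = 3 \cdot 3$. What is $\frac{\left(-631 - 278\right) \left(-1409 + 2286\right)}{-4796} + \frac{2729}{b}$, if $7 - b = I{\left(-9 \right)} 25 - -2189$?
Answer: $\frac{504456571}{3074236} \approx 164.09$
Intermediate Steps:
$I{\left(Q \right)} = -36$ ($I{\left(Q \right)} = - 4 \cdot 3 \cdot 3 = \left(-4\right) 9 = -36$)
$b = -1282$ ($b = 7 - \left(\left(-36\right) 25 - -2189\right) = 7 - \left(-900 + 2189\right) = 7 - 1289 = -1282$)
$\frac{\left(-631 - 278\right) \left(-1409 + 2286\right)}{-4796} + \frac{2729}{b} = \frac{\left(-631 - 278\right) \left(-1409 + 2286\right)}{-4796} + \frac{2729}{-1282} = \left(-909\right) 877 \left(- \frac{1}{4796}\right) + 2729 \left(- \frac{1}{1282}\right) = \left(-797193\right) \left(- \frac{1}{4796}\right) - \frac{2729}{1282} = \frac{797193}{4796} - \frac{2729}{1282} = \frac{504456571}{3074236}$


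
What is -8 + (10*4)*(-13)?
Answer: -528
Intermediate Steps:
-8 + (10*4)*(-13) = -8 + 40*(-13) = -8 - 520 = -528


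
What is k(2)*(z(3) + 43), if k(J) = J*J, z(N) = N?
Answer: 184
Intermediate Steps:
k(J) = J²
k(2)*(z(3) + 43) = 2²*(3 + 43) = 4*46 = 184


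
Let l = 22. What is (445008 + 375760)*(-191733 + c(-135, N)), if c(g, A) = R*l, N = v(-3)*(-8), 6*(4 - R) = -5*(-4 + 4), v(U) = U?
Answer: -157296083360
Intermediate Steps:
R = 4 (R = 4 - (-5)*(-4 + 4)/6 = 4 - (-5)*0/6 = 4 - ⅙*0 = 4 + 0 = 4)
N = 24 (N = -3*(-8) = 24)
c(g, A) = 88 (c(g, A) = 4*22 = 88)
(445008 + 375760)*(-191733 + c(-135, N)) = (445008 + 375760)*(-191733 + 88) = 820768*(-191645) = -157296083360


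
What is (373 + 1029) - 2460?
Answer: -1058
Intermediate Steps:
(373 + 1029) - 2460 = 1402 - 2460 = -1058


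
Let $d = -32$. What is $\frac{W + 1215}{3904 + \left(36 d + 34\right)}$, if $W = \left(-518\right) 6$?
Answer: $- \frac{1893}{2786} \approx -0.67947$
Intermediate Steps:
$W = -3108$
$\frac{W + 1215}{3904 + \left(36 d + 34\right)} = \frac{-3108 + 1215}{3904 + \left(36 \left(-32\right) + 34\right)} = - \frac{1893}{3904 + \left(-1152 + 34\right)} = - \frac{1893}{3904 - 1118} = - \frac{1893}{2786}$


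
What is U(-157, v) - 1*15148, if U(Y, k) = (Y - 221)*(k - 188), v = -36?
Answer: 69524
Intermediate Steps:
U(Y, k) = (-221 + Y)*(-188 + k)
U(-157, v) - 1*15148 = (41548 - 221*(-36) - 188*(-157) - 157*(-36)) - 1*15148 = (41548 + 7956 + 29516 + 5652) - 15148 = 84672 - 15148 = 69524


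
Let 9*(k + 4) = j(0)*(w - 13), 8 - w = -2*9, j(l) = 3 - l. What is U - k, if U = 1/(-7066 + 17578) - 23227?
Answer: -244165727/10512 ≈ -23227.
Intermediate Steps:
w = 26 (w = 8 - (-2)*9 = 8 - 1*(-18) = 8 + 18 = 26)
k = 1/3 (k = -4 + ((3 - 1*0)*(26 - 13))/9 = -4 + ((3 + 0)*13)/9 = -4 + (3*13)/9 = -4 + (1/9)*39 = -4 + 13/3 = 1/3 ≈ 0.33333)
U = -244162223/10512 (U = 1/10512 - 23227 = -244162223/10512 ≈ -23227.)
U - k = -244162223/10512 - 1*1/3 = -244162223/10512 - 1/3 = -244165727/10512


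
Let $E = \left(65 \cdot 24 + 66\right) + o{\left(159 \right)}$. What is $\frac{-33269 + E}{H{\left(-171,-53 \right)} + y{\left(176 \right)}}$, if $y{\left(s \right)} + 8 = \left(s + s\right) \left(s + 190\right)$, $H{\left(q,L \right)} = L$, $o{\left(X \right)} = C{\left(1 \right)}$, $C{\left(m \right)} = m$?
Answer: $- \frac{31642}{128771} \approx -0.24572$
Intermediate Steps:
$o{\left(X \right)} = 1$
$y{\left(s \right)} = -8 + 2 s \left(190 + s\right)$ ($y{\left(s \right)} = -8 + \left(s + s\right) \left(s + 190\right) = -8 + 2 s \left(190 + s\right)$)
$E = 1627$ ($E = \left(65 \cdot 24 + 66\right) + 1 = \left(1560 + 66\right) + 1 = 1626 + 1 = 1627$)
$\frac{-33269 + E}{H{\left(-171,-53 \right)} + y{\left(176 \right)}} = \frac{-33269 + 1627}{-53 + \left(-8 + 2 \cdot 176^{2} + 380 \cdot 176\right)} = - \frac{31642}{-53 + \left(-8 + 2 \cdot 30976 + 66880\right)} = - \frac{31642}{-53 + \left(-8 + 61952 + 66880\right)} = - \frac{31642}{-53 + 128824} = - \frac{31642}{128771}$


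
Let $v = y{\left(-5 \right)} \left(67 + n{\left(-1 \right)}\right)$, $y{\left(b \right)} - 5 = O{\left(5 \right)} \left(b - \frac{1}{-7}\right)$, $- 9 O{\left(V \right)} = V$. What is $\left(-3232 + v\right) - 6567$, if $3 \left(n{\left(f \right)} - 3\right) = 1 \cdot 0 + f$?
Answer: $- \frac{1750646}{189} \approx -9262.7$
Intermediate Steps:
$O{\left(V \right)} = - \frac{V}{9}$
$n{\left(f \right)} = 3 + \frac{f}{3}$ ($n{\left(f \right)} = 3 + \frac{1 \cdot 0 + f}{3} = 3 + \frac{0 + f}{3} = 3 + \frac{f}{3}$)
$y{\left(b \right)} = \frac{310}{63} - \frac{5 b}{9}$ ($y{\left(b \right)} = 5 + \left(- \frac{1}{9}\right) 5 \left(b - \frac{1}{-7}\right) = 5 - \frac{5 \left(b - - \frac{1}{7}\right)}{9} = 5 - \frac{5 \left(b + \frac{1}{7}\right)}{9} = 5 - \frac{5 \left(\frac{1}{7} + b\right)}{9} = 5 - \left(\frac{5}{63} + \frac{5 b}{9}\right) = \frac{310}{63} - \frac{5 b}{9}$)
$v = \frac{101365}{189}$ ($v = \left(\frac{310}{63} - - \frac{25}{9}\right) \left(67 + \left(3 + \frac{1}{3} \left(-1\right)\right)\right) = \left(\frac{310}{63} + \frac{25}{9}\right) \left(67 + \left(3 - \frac{1}{3}\right)\right) = \frac{485 \left(67 + \frac{8}{3}\right)}{63} = \frac{485}{63} \cdot \frac{209}{3} = \frac{101365}{189} \approx 536.32$)
$\left(-3232 + v\right) - 6567 = \left(-3232 + \frac{101365}{189}\right) - 6567 = - \frac{509483}{189} - 6567 = - \frac{1750646}{189}$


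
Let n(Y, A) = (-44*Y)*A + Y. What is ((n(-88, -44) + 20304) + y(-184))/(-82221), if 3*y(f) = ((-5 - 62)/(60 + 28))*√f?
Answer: 150152/82221 + 67*I*√46/10853172 ≈ 1.8262 + 4.1869e-5*I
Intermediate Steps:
n(Y, A) = Y - 44*A*Y (n(Y, A) = -44*A*Y + Y = Y - 44*A*Y)
y(f) = -67*√f/264 (y(f) = (((-5 - 62)/(60 + 28))*√f)/3 = ((-67/88)*√f)/3 = ((-67*1/88)*√f)/3 = (-67*√f/88)/3 = -67*√f/264)
((n(-88, -44) + 20304) + y(-184))/(-82221) = ((-88*(1 - 44*(-44)) + 20304) - 67*I*√46/132)/(-82221) = ((-88*(1 + 1936) + 20304) - 67*I*√46/132)*(-1/82221) = ((-88*1937 + 20304) - 67*I*√46/132)*(-1/82221) = ((-170456 + 20304) - 67*I*√46/132)*(-1/82221) = (-150152 - 67*I*√46/132)*(-1/82221) = 150152/82221 + 67*I*√46/10853172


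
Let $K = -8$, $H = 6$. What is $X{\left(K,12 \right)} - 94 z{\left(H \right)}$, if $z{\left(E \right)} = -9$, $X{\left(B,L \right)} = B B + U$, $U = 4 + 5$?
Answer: $919$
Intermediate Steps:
$U = 9$
$X{\left(B,L \right)} = 9 + B^{2}$ ($X{\left(B,L \right)} = B B + 9 = B^{2} + 9 = 9 + B^{2}$)
$X{\left(K,12 \right)} - 94 z{\left(H \right)} = \left(9 + \left(-8\right)^{2}\right) - -846 = \left(9 + 64\right) + 846 = 73 + 846 = 919$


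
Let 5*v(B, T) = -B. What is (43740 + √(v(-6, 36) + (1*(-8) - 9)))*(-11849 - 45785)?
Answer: -2520911160 - 57634*I*√395/5 ≈ -2.5209e+9 - 2.2909e+5*I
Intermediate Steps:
v(B, T) = -B/5 (v(B, T) = (-B)/5 = -B/5)
(43740 + √(v(-6, 36) + (1*(-8) - 9)))*(-11849 - 45785) = (43740 + √(-⅕*(-6) + (1*(-8) - 9)))*(-11849 - 45785) = (43740 + √(6/5 + (-8 - 9)))*(-57634) = (43740 + √(6/5 - 17))*(-57634) = (43740 + √(-79/5))*(-57634) = (43740 + I*√395/5)*(-57634) = -2520911160 - 57634*I*√395/5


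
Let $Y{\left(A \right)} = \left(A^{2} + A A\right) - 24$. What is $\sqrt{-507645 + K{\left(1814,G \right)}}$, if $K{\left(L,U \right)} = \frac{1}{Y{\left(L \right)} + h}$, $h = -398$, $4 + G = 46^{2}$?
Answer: $\frac{i \sqrt{21984345347290139730}}{6580770} \approx 712.49 i$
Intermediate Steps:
$G = 2112$ ($G = -4 + 46^{2} = -4 + 2116 = 2112$)
$Y{\left(A \right)} = -24 + 2 A^{2}$ ($Y{\left(A \right)} = \left(A^{2} + A^{2}\right) - 24 = 2 A^{2} - 24 = -24 + 2 A^{2}$)
$K{\left(L,U \right)} = \frac{1}{-422 + 2 L^{2}}$ ($K{\left(L,U \right)} = \frac{1}{\left(-24 + 2 L^{2}\right) - 398} = \frac{1}{-422 + 2 L^{2}}$)
$\sqrt{-507645 + K{\left(1814,G \right)}} = \sqrt{-507645 + \frac{1}{2 \left(-211 + 1814^{2}\right)}} = \sqrt{-507645 + \frac{1}{2 \left(-211 + 3290596\right)}} = \sqrt{-507645 + \frac{1}{2 \cdot 3290385}} = \sqrt{-507645 + \frac{1}{2} \cdot \frac{1}{3290385}} = \sqrt{-507645 + \frac{1}{6580770}} = \sqrt{- \frac{3340694986649}{6580770}} = \frac{i \sqrt{21984345347290139730}}{6580770}$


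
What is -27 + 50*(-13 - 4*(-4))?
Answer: 123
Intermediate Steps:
-27 + 50*(-13 - 4*(-4)) = -27 + 50*(-13 - 1*(-16)) = -27 + 50*(-13 + 16) = -27 + 50*3 = -27 + 150 = 123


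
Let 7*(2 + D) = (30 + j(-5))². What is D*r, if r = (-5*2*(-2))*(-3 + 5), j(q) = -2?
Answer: 4400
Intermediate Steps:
D = 110 (D = -2 + (30 - 2)²/7 = -2 + (⅐)*28² = -2 + (⅐)*784 = -2 + 112 = 110)
r = 40 (r = -10*(-2)*2 = 20*2 = 40)
D*r = 110*40 = 4400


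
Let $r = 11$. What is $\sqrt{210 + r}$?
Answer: $\sqrt{221} \approx 14.866$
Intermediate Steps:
$\sqrt{210 + r} = \sqrt{210 + 11} = \sqrt{221}$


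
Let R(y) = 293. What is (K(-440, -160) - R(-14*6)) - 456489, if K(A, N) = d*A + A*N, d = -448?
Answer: -189262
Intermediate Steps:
K(A, N) = -448*A + A*N
(K(-440, -160) - R(-14*6)) - 456489 = (-440*(-448 - 160) - 1*293) - 456489 = (-440*(-608) - 293) - 456489 = (267520 - 293) - 456489 = 267227 - 456489 = -189262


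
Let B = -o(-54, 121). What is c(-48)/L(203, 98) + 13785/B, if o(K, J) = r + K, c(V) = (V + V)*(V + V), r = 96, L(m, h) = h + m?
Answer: -179153/602 ≈ -297.60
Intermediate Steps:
c(V) = 4*V² (c(V) = (2*V)*(2*V) = 4*V²)
o(K, J) = 96 + K
B = -42 (B = -(96 - 54) = -1*42 = -42)
c(-48)/L(203, 98) + 13785/B = (4*(-48)²)/(98 + 203) + 13785/(-42) = (4*2304)/301 + 13785*(-1/42) = 9216*(1/301) - 4595/14 = 9216/301 - 4595/14 = -179153/602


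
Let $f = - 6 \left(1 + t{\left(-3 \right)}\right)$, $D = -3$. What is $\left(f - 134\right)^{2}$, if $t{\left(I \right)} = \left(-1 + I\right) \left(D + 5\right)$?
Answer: $8464$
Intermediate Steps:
$t{\left(I \right)} = -2 + 2 I$ ($t{\left(I \right)} = \left(-1 + I\right) \left(-3 + 5\right) = \left(-1 + I\right) 2 = -2 + 2 I$)
$f = 42$ ($f = - 6 \left(1 + \left(-2 + 2 \left(-3\right)\right)\right) = - 6 \left(1 - 8\right) = \left(-6\right) \left(-7\right) = 42$)
$\left(f - 134\right)^{2} = \left(42 - 134\right)^{2} = \left(-92\right)^{2} = 8464$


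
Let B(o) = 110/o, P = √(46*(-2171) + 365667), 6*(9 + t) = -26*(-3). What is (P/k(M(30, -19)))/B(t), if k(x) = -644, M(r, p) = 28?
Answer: -√265801/17710 ≈ -0.029111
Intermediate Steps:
t = 4 (t = -9 + (-26*(-3))/6 = -9 + (⅙)*78 = -9 + 13 = 4)
P = √265801 (P = √(-99866 + 365667) = √265801 ≈ 515.56)
(P/k(M(30, -19)))/B(t) = (√265801/(-644))/((110/4)) = (√265801*(-1/644))/((110*(¼))) = (-√265801/644)/(55/2) = -√265801/644*(2/55) = -√265801/17710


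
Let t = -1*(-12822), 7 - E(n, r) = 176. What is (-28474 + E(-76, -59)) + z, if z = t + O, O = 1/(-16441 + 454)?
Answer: -252930328/15987 ≈ -15821.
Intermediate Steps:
E(n, r) = -169 (E(n, r) = 7 - 1*176 = 7 - 176 = -169)
t = 12822
O = -1/15987 (O = 1/(-15987) = -1/15987 ≈ -6.2551e-5)
z = 204985313/15987 (z = 12822 - 1/15987 = 204985313/15987 ≈ 12822.)
(-28474 + E(-76, -59)) + z = (-28474 - 169) + 204985313/15987 = -28643 + 204985313/15987 = -252930328/15987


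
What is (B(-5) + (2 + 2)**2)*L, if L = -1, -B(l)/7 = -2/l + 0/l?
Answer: -66/5 ≈ -13.200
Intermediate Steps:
B(l) = 14/l (B(l) = -7*(-2/l + 0/l) = -7*(-2/l + 0) = -(-14)/l = 14/l)
(B(-5) + (2 + 2)**2)*L = (14/(-5) + (2 + 2)**2)*(-1) = (14*(-1/5) + 4**2)*(-1) = (-14/5 + 16)*(-1) = (66/5)*(-1) = -66/5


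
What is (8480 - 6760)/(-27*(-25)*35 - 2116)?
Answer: 1720/21509 ≈ 0.079967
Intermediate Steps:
(8480 - 6760)/(-27*(-25)*35 - 2116) = 1720/(675*35 - 2116) = 1720/(23625 - 2116) = 1720/21509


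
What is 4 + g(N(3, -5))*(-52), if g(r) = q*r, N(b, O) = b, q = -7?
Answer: 1096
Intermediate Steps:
g(r) = -7*r
4 + g(N(3, -5))*(-52) = 4 - 7*3*(-52) = 4 - 21*(-52) = 4 + 1092 = 1096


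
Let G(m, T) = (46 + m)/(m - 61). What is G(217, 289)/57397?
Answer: 263/8953932 ≈ 2.9373e-5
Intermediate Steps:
G(m, T) = (46 + m)/(-61 + m)
G(217, 289)/57397 = ((46 + 217)/(-61 + 217))/57397 = (263/156)*(1/57397) = 263/8953932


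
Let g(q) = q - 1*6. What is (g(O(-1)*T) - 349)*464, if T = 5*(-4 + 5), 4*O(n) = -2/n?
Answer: -163560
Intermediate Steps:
O(n) = -1/(2*n) (O(n) = (-2/n)/4 = -1/(2*n))
T = 5 (T = 5*1 = 5)
g(q) = -6 + q (g(q) = q - 6 = -6 + q)
(g(O(-1)*T) - 349)*464 = ((-6 - ½/(-1)*5) - 349)*464 = ((-6 - ½*(-1)*5) - 349)*464 = ((-6 + (½)*5) - 349)*464 = ((-6 + 5/2) - 349)*464 = (-7/2 - 349)*464 = -705/2*464 = -163560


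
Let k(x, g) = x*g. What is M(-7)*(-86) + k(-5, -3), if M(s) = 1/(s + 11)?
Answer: -13/2 ≈ -6.5000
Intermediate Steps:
k(x, g) = g*x
M(s) = 1/(11 + s)
M(-7)*(-86) + k(-5, -3) = -86/(11 - 7) - 3*(-5) = -86/4 + 15 = (¼)*(-86) + 15 = -43/2 + 15 = -13/2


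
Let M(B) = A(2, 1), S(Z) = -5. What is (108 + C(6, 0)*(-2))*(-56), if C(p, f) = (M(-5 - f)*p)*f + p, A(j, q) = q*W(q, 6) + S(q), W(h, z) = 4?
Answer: -5376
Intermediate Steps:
A(j, q) = -5 + 4*q (A(j, q) = q*4 - 5 = 4*q - 5 = -5 + 4*q)
M(B) = -1 (M(B) = -5 + 4*1 = -5 + 4 = -1)
C(p, f) = p - f*p (C(p, f) = (-p)*f + p = -f*p + p = p - f*p)
(108 + C(6, 0)*(-2))*(-56) = (108 + (6*(1 - 1*0))*(-2))*(-56) = (108 + (6*(1 + 0))*(-2))*(-56) = (108 + (6*1)*(-2))*(-56) = (108 + 6*(-2))*(-56) = (108 - 12)*(-56) = 96*(-56) = -5376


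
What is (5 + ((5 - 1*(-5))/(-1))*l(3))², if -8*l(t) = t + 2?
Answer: 2025/16 ≈ 126.56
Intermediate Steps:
l(t) = -¼ - t/8 (l(t) = -(t + 2)/8 = -(2 + t)/8 = -¼ - t/8)
(5 + ((5 - 1*(-5))/(-1))*l(3))² = (5 + ((5 - 1*(-5))/(-1))*(-¼ - ⅛*3))² = (5 + ((5 + 5)*(-1))*(-¼ - 3/8))² = (5 + (10*(-1))*(-5/8))² = (5 - 10*(-5/8))² = (5 + 25/4)² = (45/4)² = 2025/16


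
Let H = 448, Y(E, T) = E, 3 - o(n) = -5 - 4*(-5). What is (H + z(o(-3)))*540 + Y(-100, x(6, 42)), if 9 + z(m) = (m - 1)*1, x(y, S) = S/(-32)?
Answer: 229940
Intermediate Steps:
x(y, S) = -S/32 (x(y, S) = S*(-1/32) = -S/32)
o(n) = -12 (o(n) = 3 - (-5 - 4*(-5)) = 3 - (-5 + 20) = 3 - 1*15 = 3 - 15 = -12)
z(m) = -10 + m (z(m) = -9 + (m - 1)*1 = -9 + (-1 + m)*1 = -9 + (-1 + m) = -10 + m)
(H + z(o(-3)))*540 + Y(-100, x(6, 42)) = (448 + (-10 - 12))*540 - 100 = (448 - 22)*540 - 100 = 426*540 - 100 = 230040 - 100 = 229940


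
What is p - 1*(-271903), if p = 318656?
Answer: 590559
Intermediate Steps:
p - 1*(-271903) = 318656 - 1*(-271903) = 318656 + 271903 = 590559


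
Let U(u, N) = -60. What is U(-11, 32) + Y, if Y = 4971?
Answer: 4911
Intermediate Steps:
U(-11, 32) + Y = -60 + 4971 = 4911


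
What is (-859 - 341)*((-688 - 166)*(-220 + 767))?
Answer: 560565600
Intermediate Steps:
(-859 - 341)*((-688 - 166)*(-220 + 767)) = -(-1024800)*547 = -1200*(-467138) = 560565600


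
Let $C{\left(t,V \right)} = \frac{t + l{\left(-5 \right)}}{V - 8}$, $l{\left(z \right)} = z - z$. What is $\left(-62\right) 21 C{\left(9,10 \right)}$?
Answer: $-5859$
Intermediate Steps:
$l{\left(z \right)} = 0$
$C{\left(t,V \right)} = \frac{t}{-8 + V}$ ($C{\left(t,V \right)} = \frac{t + 0}{V - 8} = \frac{t}{-8 + V}$)
$\left(-62\right) 21 C{\left(9,10 \right)} = \left(-62\right) 21 \frac{9}{-8 + 10} = - 1302 \cdot \frac{9}{2} = - 1302 \cdot 9 \cdot \frac{1}{2} = \left(-1302\right) \frac{9}{2} = -5859$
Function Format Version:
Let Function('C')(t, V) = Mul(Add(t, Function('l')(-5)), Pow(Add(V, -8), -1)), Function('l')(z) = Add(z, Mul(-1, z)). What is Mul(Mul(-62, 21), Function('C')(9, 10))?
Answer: -5859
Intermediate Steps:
Function('l')(z) = 0
Function('C')(t, V) = Mul(t, Pow(Add(-8, V), -1)) (Function('C')(t, V) = Mul(Add(t, 0), Pow(Add(V, -8), -1)) = Mul(t, Pow(Add(-8, V), -1)))
Mul(Mul(-62, 21), Function('C')(9, 10)) = Mul(Mul(-62, 21), Mul(9, Pow(Add(-8, 10), -1))) = Mul(-1302, Mul(9, Pow(2, -1))) = Mul(-1302, Mul(9, Rational(1, 2))) = Mul(-1302, Rational(9, 2)) = -5859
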